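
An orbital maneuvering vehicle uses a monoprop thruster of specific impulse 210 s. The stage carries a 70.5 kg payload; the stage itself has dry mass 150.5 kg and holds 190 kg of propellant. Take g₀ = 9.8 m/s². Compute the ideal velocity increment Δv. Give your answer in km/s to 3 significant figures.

Δv ≈ 1.28 km/s

v_e = Isp · g₀ = 210 × 9.8 = 2058.0 m/s.
m₀ = payload + dry + propellant = 70.5 + 150.5 + 190 = 411 kg.
m_f = payload + dry = 70.5 + 150.5 = 221 kg.
Δv = v_e · ln(m₀/m_f) = 2058.0 × ln(1.86) = 2058.0 × 0.6204 ≈ 1276.8 m/s.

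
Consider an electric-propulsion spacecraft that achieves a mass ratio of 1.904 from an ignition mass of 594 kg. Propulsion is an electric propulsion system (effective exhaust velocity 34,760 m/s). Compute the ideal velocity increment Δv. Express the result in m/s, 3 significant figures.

Δv ≈ 22400 m/s

Using Δv = v_e ln(m₀/m_f): Δv = v_e · ln(1.904) = 34760.0 × 0.6440 ≈ 22383.9 m/s.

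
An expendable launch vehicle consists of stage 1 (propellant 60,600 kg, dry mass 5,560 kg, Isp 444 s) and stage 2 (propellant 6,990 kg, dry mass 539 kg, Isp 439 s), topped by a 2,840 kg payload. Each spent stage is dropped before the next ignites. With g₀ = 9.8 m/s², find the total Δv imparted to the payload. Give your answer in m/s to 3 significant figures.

Ignition mass of stage 1 = 60,600+5,560 + 6,990+539 + 2,840 = 76,529 kg.
Stage 1: m₀ = 76,529 kg, m_f = 76,529 − 60,600 = 15,929 kg; Δv = 444×9.8×ln(4.804) = 4351.2×1.5695 ≈ 6829 m/s.
Stage 2: m₀ = 10,369 kg, m_f = 10,369 − 6,990 = 3,379 kg; Δv = 439×9.8×ln(3.069) = 4302.2×1.1212 ≈ 4824 m/s.
Total Δv = 6829 + 4824 = 11653 m/s.

Δv ≈ 11700 m/s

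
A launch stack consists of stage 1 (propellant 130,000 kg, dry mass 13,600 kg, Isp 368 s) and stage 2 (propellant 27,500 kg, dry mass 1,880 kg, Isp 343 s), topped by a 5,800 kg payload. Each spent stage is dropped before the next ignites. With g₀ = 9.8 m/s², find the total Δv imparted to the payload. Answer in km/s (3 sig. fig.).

Δv ≈ 9.80 km/s

Ignition mass of stage 1 = 130,000+13,600 + 27,500+1,880 + 5,800 = 178,780 kg.
Stage 1: m₀ = 178,780 kg, m_f = 178,780 − 130,000 = 48,780 kg; Δv = 368×9.8×ln(3.665) = 3606.4×1.2988 ≈ 4684 m/s.
Stage 2: m₀ = 35,180 kg, m_f = 35,180 − 27,500 = 7,680 kg; Δv = 343×9.8×ln(4.581) = 3361.4×1.5219 ≈ 5116 m/s.
Total Δv = 4684 + 5116 = 9800 m/s.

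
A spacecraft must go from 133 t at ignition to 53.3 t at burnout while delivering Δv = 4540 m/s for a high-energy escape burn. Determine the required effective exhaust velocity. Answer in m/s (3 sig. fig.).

ln(m₀/m_f) = ln(133000/53300) = ln(2.495) = 0.9144.
By the Tsiolkovsky rocket equation, v_e = Δv / ln(m₀/m_f) = 4540 / 0.9144 = 4964.9 m/s.

v_e ≈ 4960 m/s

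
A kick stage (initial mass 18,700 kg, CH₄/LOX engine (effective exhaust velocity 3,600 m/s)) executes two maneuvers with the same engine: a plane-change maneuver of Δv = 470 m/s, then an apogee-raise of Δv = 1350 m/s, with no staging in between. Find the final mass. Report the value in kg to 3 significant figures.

final mass ≈ 11300 kg

After the first burn: m = 18700 × exp(−470/3600.0) = 18700 × 0.87761 = 16,411.3 kg.
After the second burn: m = 16,411.3 × exp(−1350/3600.0) = 16,411.3 × 0.68729 = 11,279.3 kg.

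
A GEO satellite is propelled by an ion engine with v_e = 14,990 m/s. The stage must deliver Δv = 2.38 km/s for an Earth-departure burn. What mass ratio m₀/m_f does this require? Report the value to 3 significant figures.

mass ratio ≈ 1.17

Using Δv = v_e ln(m₀/m_f): m₀/m_f = exp(Δv / v_e) = exp(2380 / 14990.0) = exp(0.1588) = 1.1721.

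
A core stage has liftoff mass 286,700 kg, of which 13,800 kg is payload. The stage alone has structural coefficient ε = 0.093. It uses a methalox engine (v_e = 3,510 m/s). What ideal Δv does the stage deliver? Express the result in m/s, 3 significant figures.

Δv ≈ 6990 m/s

Stage wet mass = m₀ − payload = 286,700 − 13,800 = 272,900 kg.
Stage dry mass = ε × stage wet mass = 0.093 × 272,900 = 25,379.7 kg.
Burnout mass m_f = stage dry + payload = 25,379.7 + 13,800 = 39,179.7 kg.
Using Δv = v_e ln(m₀/m_f): Δv = v_e · ln(286,700/39,179.7) = 3510.0 × ln(7.318) = 3510.0 × 1.9903 ≈ 6986 m/s.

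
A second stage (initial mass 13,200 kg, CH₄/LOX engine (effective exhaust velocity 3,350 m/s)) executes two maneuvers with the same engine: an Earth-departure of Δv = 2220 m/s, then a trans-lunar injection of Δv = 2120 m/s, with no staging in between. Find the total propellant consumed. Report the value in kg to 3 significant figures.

After the first burn: m = 13200 × exp(−2220/3350.0) = 13200 × 0.51546 = 6,804.07 kg.
After the second burn: m = 6,804.07 × exp(−2120/3350.0) = 6,804.07 × 0.53108 = 3,613.51 kg.
Total propellant = m₀ − m_final = 13200 − 3,613.51 = 9,586.49 kg.

total propellant consumed ≈ 9590 kg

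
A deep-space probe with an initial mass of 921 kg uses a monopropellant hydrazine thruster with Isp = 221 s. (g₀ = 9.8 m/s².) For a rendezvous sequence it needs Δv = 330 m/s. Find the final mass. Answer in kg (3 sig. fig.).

final mass ≈ 791 kg

v_e = Isp · g₀ = 221 × 9.8 = 2165.8 m/s.
m₀/m_f = exp(Δv / v_e) = exp(330 / 2165.8) = exp(0.1524) = 1.1646.
m_f = m₀ / 1.1646 = 921 / 1.1646 = 790.829 kg.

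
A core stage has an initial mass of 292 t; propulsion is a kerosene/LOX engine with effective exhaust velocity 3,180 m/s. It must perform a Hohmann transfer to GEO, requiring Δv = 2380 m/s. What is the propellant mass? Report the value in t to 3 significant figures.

m₀/m_f = exp(Δv / v_e) = exp(2380 / 3180.0) = exp(0.7484) = 2.1137.
m_f = 292 / 2.1137 = 138.146 t, so propellant = m₀ − m_f = 292 − 138.146 = 153.854 t.

propellant mass ≈ 154 t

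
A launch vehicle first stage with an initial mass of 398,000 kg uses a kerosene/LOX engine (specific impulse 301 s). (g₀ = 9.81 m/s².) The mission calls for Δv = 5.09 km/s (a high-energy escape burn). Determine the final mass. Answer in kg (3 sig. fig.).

final mass ≈ 71000 kg

v_e = Isp · g₀ = 301 × 9.81 = 2952.8 m/s.
By the Tsiolkovsky rocket equation, m₀/m_f = exp(Δv / v_e) = exp(5090 / 2952.8) = exp(1.7238) = 5.6057.
m_f = m₀ / 5.6057 = 398,000 / 5.6057 = 70,999.2 kg.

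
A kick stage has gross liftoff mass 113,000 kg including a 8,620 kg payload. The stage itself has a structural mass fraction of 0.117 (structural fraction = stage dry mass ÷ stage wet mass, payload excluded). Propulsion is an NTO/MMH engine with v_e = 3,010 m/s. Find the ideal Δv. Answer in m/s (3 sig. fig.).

Δv ≈ 5090 m/s

Stage wet mass = m₀ − payload = 113,000 − 8,620 = 104,380 kg.
Stage dry mass = ε × stage wet mass = 0.117 × 104,380 = 12,212.5 kg.
Burnout mass m_f = stage dry + payload = 12,212.5 + 8,620 = 20,832.5 kg.
Δv = v_e · ln(113,000/20,832.5) = 3010.0 × ln(5.424) = 3010.0 × 1.6909 ≈ 5090 m/s.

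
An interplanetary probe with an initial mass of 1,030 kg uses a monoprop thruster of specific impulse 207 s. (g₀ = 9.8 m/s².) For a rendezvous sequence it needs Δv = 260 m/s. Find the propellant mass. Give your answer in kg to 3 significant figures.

v_e = Isp · g₀ = 207 × 9.8 = 2028.6 m/s.
m₀/m_f = exp(Δv / v_e) = exp(260 / 2028.6) = exp(0.1282) = 1.1367.
m_f = 1,030 / 1.1367 = 906.132 kg, so propellant = m₀ − m_f = 1,030 − 906.132 = 123.868 kg.

propellant mass ≈ 124 kg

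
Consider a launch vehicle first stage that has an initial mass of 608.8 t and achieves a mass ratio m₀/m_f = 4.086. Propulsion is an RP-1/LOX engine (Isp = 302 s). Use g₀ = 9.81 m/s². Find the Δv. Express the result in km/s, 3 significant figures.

v_e = Isp · g₀ = 302 × 9.81 = 2962.6 m/s.
By the Tsiolkovsky rocket equation, Δv = v_e · ln(4.086) = 2962.6 × 1.4076 ≈ 4170.1 m/s.

Δv ≈ 4.17 km/s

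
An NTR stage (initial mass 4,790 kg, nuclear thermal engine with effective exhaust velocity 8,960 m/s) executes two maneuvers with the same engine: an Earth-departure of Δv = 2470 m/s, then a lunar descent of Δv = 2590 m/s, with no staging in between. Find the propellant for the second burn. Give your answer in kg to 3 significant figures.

propellant for the second burn ≈ 913 kg

After the first burn: m = 4790 × exp(−2470/8960.0) = 4790 × 0.75906 = 3,635.9 kg.
After the second burn: m = 3,635.9 × exp(−2590/8960.0) = 3,635.9 × 0.74897 = 2,723.18 kg.
Second-burn propellant = 3,635.9 − 2,723.18 = 912.72 kg.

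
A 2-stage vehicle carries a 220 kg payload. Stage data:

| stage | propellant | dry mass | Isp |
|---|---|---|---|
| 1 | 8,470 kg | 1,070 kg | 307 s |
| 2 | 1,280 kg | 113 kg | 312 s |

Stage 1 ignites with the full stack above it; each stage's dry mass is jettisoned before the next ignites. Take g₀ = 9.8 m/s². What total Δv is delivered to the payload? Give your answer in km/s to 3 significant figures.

Δv ≈ 9.11 km/s

Ignition mass of stage 1 = 8,470+1,070 + 1,280+113 + 220 = 11,153 kg.
Stage 1: m₀ = 11,153 kg, m_f = 11,153 − 8,470 = 2,683 kg; Δv = 307×9.8×ln(4.157) = 3008.6×1.4248 ≈ 4287 m/s.
Stage 2: m₀ = 1,613 kg, m_f = 1,613 − 1,280 = 333 kg; Δv = 312×9.8×ln(4.844) = 3057.6×1.5777 ≈ 4824 m/s.
Total Δv = 4287 + 4824 = 9111 m/s.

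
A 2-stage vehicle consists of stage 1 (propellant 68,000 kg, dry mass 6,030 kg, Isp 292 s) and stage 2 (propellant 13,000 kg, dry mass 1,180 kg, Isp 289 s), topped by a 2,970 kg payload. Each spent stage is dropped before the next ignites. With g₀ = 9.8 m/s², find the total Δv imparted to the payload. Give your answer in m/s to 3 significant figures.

Δv ≈ 7940 m/s

Ignition mass of stage 1 = 68,000+6,030 + 13,000+1,180 + 2,970 = 91,180 kg.
Stage 1: m₀ = 91,180 kg, m_f = 91,180 − 68,000 = 23,180 kg; Δv = 292×9.8×ln(3.934) = 2861.6×1.3695 ≈ 3919 m/s.
Stage 2: m₀ = 17,150 kg, m_f = 17,150 − 13,000 = 4,150 kg; Δv = 289×9.8×ln(4.133) = 2832.2×1.4189 ≈ 4019 m/s.
Total Δv = 3919 + 4019 = 7938 m/s.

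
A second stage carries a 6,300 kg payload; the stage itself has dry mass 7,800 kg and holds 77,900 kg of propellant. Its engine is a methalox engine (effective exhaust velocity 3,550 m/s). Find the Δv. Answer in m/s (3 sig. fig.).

m₀ = payload + dry + propellant = 6,300 + 7,800 + 77,900 = 92,000 kg.
m_f = payload + dry = 6,300 + 7,800 = 14,100 kg.
Using Δv = v_e ln(m₀/m_f): Δv = v_e · ln(m₀/m_f) = 3550.0 × ln(6.525) = 3550.0 × 1.8756 ≈ 6658.4 m/s.

Δv ≈ 6660 m/s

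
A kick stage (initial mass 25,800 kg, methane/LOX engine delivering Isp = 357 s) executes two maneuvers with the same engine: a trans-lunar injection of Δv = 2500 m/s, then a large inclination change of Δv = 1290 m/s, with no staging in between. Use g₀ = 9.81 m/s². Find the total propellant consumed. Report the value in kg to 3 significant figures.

total propellant consumed ≈ 17100 kg

v_e = Isp · g₀ = 357 × 9.81 = 3502.2 m/s.
After the first burn: m = 25800 × exp(−2500/3502.2) = 25800 × 0.48976 = 12,635.8 kg.
After the second burn: m = 12,635.8 × exp(−1290/3502.2) = 12,635.8 × 0.69188 = 8,742.46 kg.
Total propellant = m₀ − m_final = 25800 − 8,742.46 = 17,057.54 kg.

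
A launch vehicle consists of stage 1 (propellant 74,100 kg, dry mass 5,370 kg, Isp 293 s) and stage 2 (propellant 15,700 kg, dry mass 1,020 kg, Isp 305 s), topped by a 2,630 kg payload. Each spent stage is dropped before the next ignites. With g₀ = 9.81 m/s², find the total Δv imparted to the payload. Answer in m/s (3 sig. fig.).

Ignition mass of stage 1 = 74,100+5,370 + 15,700+1,020 + 2,630 = 98,820 kg.
Stage 1: m₀ = 98,820 kg, m_f = 98,820 − 74,100 = 24,720 kg; Δv = 293×9.81×ln(3.998) = 2874.3×1.3857 ≈ 3983 m/s.
Stage 2: m₀ = 19,350 kg, m_f = 19,350 − 15,700 = 3,650 kg; Δv = 305×9.81×ln(5.301) = 2992.1×1.6680 ≈ 4991 m/s.
Total Δv = 3983 + 4991 = 8974 m/s.

Δv ≈ 8970 m/s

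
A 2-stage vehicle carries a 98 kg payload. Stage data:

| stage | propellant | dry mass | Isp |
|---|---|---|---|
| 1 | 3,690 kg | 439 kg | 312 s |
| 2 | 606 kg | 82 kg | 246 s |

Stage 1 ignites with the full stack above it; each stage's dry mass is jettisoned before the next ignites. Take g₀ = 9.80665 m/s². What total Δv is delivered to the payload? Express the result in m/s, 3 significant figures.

Δv ≈ 7810 m/s

Ignition mass of stage 1 = 3,690+439 + 606+82 + 98 = 4,915 kg.
Stage 1: m₀ = 4,915 kg, m_f = 4,915 − 3,690 = 1,225 kg; Δv = 312×9.80665×ln(4.012) = 3059.7×1.3894 ≈ 4251 m/s.
Stage 2: m₀ = 786 kg, m_f = 786 − 606 = 180 kg; Δv = 246×9.80665×ln(4.367) = 2412.4×1.4740 ≈ 3556 m/s.
Total Δv = 4251 + 3556 = 7807 m/s.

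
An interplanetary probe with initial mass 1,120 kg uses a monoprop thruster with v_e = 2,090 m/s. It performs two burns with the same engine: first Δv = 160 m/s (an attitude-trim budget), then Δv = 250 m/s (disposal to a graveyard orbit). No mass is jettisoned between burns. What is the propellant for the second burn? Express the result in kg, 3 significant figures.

After the first burn: m = 1120 × exp(−160/2090.0) = 1120 × 0.92630 = 1,037.46 kg.
After the second burn: m = 1,037.46 × exp(−250/2090.0) = 1,037.46 × 0.88726 = 920.497 kg.
Second-burn propellant = 1,037.46 − 920.497 = 116.963 kg.

propellant for the second burn ≈ 117 kg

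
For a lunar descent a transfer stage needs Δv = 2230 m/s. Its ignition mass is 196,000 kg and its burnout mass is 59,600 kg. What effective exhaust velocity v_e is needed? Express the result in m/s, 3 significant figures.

ln(m₀/m_f) = ln(196000/59600) = ln(3.289) = 1.1905.
Using Δv = v_e ln(m₀/m_f): v_e = Δv / ln(m₀/m_f) = 2230 / 1.1905 = 1873.2 m/s.

v_e ≈ 1870 m/s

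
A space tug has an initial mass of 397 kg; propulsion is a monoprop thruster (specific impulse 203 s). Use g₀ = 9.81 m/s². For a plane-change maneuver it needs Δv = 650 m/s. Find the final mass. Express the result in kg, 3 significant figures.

v_e = Isp · g₀ = 203 × 9.81 = 1991.4 m/s.
m₀/m_f = exp(Δv / v_e) = exp(650 / 1991.4) = exp(0.3264) = 1.3860.
m_f = m₀ / 1.3860 = 397 / 1.3860 = 286.436 kg.

final mass ≈ 286 kg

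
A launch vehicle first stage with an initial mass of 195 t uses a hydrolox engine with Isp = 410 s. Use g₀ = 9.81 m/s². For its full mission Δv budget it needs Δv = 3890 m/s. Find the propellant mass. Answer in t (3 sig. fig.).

v_e = Isp · g₀ = 410 × 9.81 = 4022.1 m/s.
m₀/m_f = exp(Δv / v_e) = exp(3890 / 4022.1) = exp(0.9672) = 2.6305.
m_f = 195 / 2.6305 = 74.1304 t, so propellant = m₀ − m_f = 195 − 74.1304 = 120.8696 t.

propellant mass ≈ 121 t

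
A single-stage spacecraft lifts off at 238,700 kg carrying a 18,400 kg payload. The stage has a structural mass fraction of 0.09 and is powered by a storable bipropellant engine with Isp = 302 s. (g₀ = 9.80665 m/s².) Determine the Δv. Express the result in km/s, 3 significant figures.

Stage wet mass = m₀ − payload = 238,700 − 18,400 = 220,300 kg.
Stage dry mass = ε × stage wet mass = 0.09 × 220,300 = 19,827 kg.
Burnout mass m_f = stage dry + payload = 19,827 + 18,400 = 38,227 kg.
v_e = Isp · g₀ = 302 × 9.80665 = 2961.6 m/s.
From the ideal rocket equation, Δv = v_e · ln(238,700/38,227) = 2961.6 × ln(6.244) = 2961.6 × 1.8317 ≈ 5425 m/s.

Δv ≈ 5.42 km/s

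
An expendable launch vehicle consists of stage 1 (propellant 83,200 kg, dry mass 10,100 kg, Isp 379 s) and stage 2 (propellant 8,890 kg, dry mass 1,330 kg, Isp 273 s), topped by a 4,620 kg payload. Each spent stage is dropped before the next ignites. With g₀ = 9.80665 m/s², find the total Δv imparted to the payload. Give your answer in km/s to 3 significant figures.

Δv ≈ 7.90 km/s

Ignition mass of stage 1 = 83,200+10,100 + 8,890+1,330 + 4,620 = 108,140 kg.
Stage 1: m₀ = 108,140 kg, m_f = 108,140 − 83,200 = 24,940 kg; Δv = 379×9.80665×ln(4.336) = 3716.7×1.4670 ≈ 5452 m/s.
Stage 2: m₀ = 14,840 kg, m_f = 14,840 − 8,890 = 5,950 kg; Δv = 273×9.80665×ln(2.494) = 2677.2×0.9139 ≈ 2447 m/s.
Total Δv = 5452 + 2447 = 7899 m/s.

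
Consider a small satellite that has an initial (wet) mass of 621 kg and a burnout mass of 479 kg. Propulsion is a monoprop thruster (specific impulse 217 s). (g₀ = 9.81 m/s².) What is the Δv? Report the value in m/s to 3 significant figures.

v_e = Isp · g₀ = 217 × 9.81 = 2128.8 m/s.
Δv = v_e · ln(m₀/m_f) = 2128.8 × ln(1.296) = 2128.8 × 0.2596 ≈ 552.7 m/s.

Δv ≈ 553 m/s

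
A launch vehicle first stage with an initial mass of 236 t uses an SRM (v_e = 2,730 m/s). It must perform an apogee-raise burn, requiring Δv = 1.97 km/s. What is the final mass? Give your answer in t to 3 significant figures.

final mass ≈ 115 t

By the Tsiolkovsky rocket equation, m₀/m_f = exp(Δv / v_e) = exp(1970 / 2730.0) = exp(0.7216) = 2.0577.
m_f = m₀ / 2.0577 = 236 / 2.0577 = 114.691 t.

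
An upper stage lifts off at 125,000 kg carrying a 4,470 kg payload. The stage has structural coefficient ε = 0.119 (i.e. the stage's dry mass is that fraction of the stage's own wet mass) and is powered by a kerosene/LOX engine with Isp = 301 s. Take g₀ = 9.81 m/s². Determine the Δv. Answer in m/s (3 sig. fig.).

Stage wet mass = m₀ − payload = 125,000 − 4,470 = 120,530 kg.
Stage dry mass = ε × stage wet mass = 0.119 × 120,530 = 14,343.1 kg.
Burnout mass m_f = stage dry + payload = 14,343.1 + 4,470 = 18,813.1 kg.
v_e = Isp · g₀ = 301 × 9.81 = 2952.8 m/s.
Δv = v_e · ln(125,000/18,813.1) = 2952.8 × ln(6.644) = 2952.8 × 1.8938 ≈ 5592 m/s.

Δv ≈ 5590 m/s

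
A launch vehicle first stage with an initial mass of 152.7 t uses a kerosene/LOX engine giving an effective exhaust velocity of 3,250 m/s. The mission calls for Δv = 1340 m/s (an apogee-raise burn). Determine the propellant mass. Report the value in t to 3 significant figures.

Using Δv = v_e ln(m₀/m_f): m₀/m_f = exp(Δv / v_e) = exp(1340 / 3250.0) = exp(0.4123) = 1.5103.
m_f = 152.7 / 1.5103 = 101.106 t, so propellant = m₀ − m_f = 152.7 − 101.106 = 51.594 t.

propellant mass ≈ 51.6 t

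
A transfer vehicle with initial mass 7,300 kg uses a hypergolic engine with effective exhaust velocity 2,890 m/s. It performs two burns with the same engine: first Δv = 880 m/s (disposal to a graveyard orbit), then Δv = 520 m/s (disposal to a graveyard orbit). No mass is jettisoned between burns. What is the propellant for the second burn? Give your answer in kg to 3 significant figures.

propellant for the second burn ≈ 887 kg

After the first burn: m = 7300 × exp(−880/2890.0) = 7300 × 0.73749 = 5,383.68 kg.
After the second burn: m = 5,383.68 × exp(−520/2890.0) = 5,383.68 × 0.83533 = 4,497.15 kg.
Second-burn propellant = 5,383.68 − 4,497.15 = 886.53 kg.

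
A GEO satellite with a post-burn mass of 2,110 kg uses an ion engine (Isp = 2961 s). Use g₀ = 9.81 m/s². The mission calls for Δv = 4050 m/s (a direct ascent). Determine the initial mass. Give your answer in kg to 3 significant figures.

initial mass ≈ 2430 kg

v_e = Isp · g₀ = 2961 × 9.81 = 29047.4 m/s.
By the Tsiolkovsky rocket equation, m₀/m_f = exp(Δv / v_e) = exp(4050 / 29047.4) = exp(0.1394) = 1.1496.
m₀ = m_f × 1.1496 = 2,110 × 1.1496 = 2,425.66 kg.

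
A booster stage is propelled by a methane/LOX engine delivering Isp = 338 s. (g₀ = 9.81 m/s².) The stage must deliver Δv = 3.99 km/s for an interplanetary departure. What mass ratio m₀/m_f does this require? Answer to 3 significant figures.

v_e = Isp · g₀ = 338 × 9.81 = 3315.8 m/s.
m₀/m_f = exp(Δv / v_e) = exp(3990 / 3315.8) = exp(1.2033) = 3.3312.

mass ratio ≈ 3.33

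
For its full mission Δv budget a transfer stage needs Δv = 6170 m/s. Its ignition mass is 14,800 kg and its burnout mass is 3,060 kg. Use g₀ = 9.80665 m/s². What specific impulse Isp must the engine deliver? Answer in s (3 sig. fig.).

Isp ≈ 399 s

ln(m₀/m_f) = ln(14800/3060) = ln(4.837) = 1.5762.
Rocket equation: v_e = Δv / ln(m₀/m_f) = 6170 / 1.5762 = 3914.4 m/s.
Isp = v_e / g₀ = 3914.4 / 9.80665 = 399.2 s.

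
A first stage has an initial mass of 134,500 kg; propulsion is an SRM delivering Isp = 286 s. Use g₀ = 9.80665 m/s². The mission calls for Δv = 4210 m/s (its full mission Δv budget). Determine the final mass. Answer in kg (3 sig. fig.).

final mass ≈ 30000 kg

v_e = Isp · g₀ = 286 × 9.80665 = 2804.7 m/s.
m₀/m_f = exp(Δv / v_e) = exp(4210 / 2804.7) = exp(1.5011) = 4.4864.
m_f = m₀ / 4.4864 = 134,500 / 4.4864 = 29,979.5 kg.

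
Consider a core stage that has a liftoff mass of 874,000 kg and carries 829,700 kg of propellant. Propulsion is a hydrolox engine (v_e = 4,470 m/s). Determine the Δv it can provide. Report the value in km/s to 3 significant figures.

m_f = m₀ − m_prop = 874,000 − 829,700 = 44,300 kg.
Rocket equation: Δv = v_e · ln(m₀/m_f) = 4470.0 × ln(19.73) = 4470.0 × 2.9821 ≈ 13330.0 m/s.

Δv ≈ 13.3 km/s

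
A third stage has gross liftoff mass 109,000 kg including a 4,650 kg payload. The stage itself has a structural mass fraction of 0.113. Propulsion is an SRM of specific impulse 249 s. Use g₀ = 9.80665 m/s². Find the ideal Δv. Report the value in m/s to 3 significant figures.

Stage wet mass = m₀ − payload = 109,000 − 4,650 = 104,350 kg.
Stage dry mass = ε × stage wet mass = 0.113 × 104,350 = 11,791.6 kg.
Burnout mass m_f = stage dry + payload = 11,791.6 + 4,650 = 16,441.6 kg.
v_e = Isp · g₀ = 249 × 9.80665 = 2441.9 m/s.
Rocket equation: Δv = v_e · ln(109,000/16,441.6) = 2441.9 × ln(6.63) = 2441.9 × 1.8915 ≈ 4619 m/s.

Δv ≈ 4620 m/s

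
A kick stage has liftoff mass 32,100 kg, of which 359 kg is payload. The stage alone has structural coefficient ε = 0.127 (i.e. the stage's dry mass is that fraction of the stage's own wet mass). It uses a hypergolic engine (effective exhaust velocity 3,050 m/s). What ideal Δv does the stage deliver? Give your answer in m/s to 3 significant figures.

Δv ≈ 6070 m/s

Stage wet mass = m₀ − payload = 32,100 − 359 = 31,741 kg.
Stage dry mass = ε × stage wet mass = 0.127 × 31,741 = 4,031.11 kg.
Burnout mass m_f = stage dry + payload = 4,031.11 + 359 = 4,390.11 kg.
By the Tsiolkovsky rocket equation, Δv = v_e · ln(32,100/4,390.11) = 3050.0 × ln(7.312) = 3050.0 × 1.9895 ≈ 6068 m/s.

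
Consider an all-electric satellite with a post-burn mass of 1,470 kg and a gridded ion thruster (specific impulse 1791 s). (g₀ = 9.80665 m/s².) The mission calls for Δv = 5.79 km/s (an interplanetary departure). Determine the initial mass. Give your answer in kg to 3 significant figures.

v_e = Isp · g₀ = 1791 × 9.80665 = 17563.7 m/s.
m₀/m_f = exp(Δv / v_e) = exp(5790 / 17563.7) = exp(0.3297) = 1.3905.
m₀ = m_f × 1.3905 = 1,470 × 1.3905 = 2,044.04 kg.

initial mass ≈ 2040 kg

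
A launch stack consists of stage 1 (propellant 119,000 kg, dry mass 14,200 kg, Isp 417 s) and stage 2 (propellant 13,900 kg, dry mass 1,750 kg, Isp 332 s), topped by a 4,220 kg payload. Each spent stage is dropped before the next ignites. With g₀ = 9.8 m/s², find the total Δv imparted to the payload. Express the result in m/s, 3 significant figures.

Δv ≈ 10100 m/s

Ignition mass of stage 1 = 119,000+14,200 + 13,900+1,750 + 4,220 = 153,070 kg.
Stage 1: m₀ = 153,070 kg, m_f = 153,070 − 119,000 = 34,070 kg; Δv = 417×9.8×ln(4.493) = 4086.6×1.5025 ≈ 6140 m/s.
Stage 2: m₀ = 19,870 kg, m_f = 19,870 − 13,900 = 5,970 kg; Δv = 332×9.8×ln(3.328) = 3253.6×1.2025 ≈ 3912 m/s.
Total Δv = 6140 + 3912 = 10052 m/s.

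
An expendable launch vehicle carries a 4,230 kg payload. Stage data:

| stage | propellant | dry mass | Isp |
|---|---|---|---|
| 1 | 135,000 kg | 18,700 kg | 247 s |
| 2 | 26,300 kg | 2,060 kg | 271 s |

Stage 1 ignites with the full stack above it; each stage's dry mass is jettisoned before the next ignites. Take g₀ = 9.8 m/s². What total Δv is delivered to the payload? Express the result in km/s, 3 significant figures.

Δv ≈ 7.49 km/s

Ignition mass of stage 1 = 135,000+18,700 + 26,300+2,060 + 4,230 = 186,290 kg.
Stage 1: m₀ = 186,290 kg, m_f = 186,290 − 135,000 = 51,290 kg; Δv = 247×9.8×ln(3.632) = 2420.6×1.2898 ≈ 3122 m/s.
Stage 2: m₀ = 32,590 kg, m_f = 32,590 − 26,300 = 6,290 kg; Δv = 271×9.8×ln(5.181) = 2655.8×1.6450 ≈ 4369 m/s.
Total Δv = 3122 + 4369 = 7491 m/s.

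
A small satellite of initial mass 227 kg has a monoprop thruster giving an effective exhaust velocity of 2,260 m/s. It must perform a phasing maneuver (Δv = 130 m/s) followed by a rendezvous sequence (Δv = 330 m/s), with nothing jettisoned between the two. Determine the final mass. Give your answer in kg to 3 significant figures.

After the first burn: m = 227 × exp(−130/2260.0) = 227 × 0.94410 = 214.311 kg.
After the second burn: m = 214.311 × exp(−330/2260.0) = 214.311 × 0.86414 = 185.195 kg.

final mass ≈ 185 kg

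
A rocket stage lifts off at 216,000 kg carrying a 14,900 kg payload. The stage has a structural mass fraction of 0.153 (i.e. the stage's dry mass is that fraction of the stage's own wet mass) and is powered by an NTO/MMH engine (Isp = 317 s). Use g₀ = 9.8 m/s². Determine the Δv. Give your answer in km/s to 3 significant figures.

Stage wet mass = m₀ − payload = 216,000 − 14,900 = 201,100 kg.
Stage dry mass = ε × stage wet mass = 0.153 × 201,100 = 30,768.3 kg.
Burnout mass m_f = stage dry + payload = 30,768.3 + 14,900 = 45,668.3 kg.
v_e = Isp · g₀ = 317 × 9.8 = 3106.6 m/s.
Rocket equation: Δv = v_e · ln(216,000/45,668.3) = 3106.6 × ln(4.73) = 3106.6 × 1.5539 ≈ 4827 m/s.

Δv ≈ 4.83 km/s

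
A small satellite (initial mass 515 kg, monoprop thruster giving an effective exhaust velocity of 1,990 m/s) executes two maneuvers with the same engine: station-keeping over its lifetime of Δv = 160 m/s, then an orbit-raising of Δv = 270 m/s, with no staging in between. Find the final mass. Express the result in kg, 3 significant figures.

After the first burn: m = 515 × exp(−160/1990.0) = 515 × 0.92275 = 475.216 kg.
After the second burn: m = 475.216 × exp(−270/1990.0) = 475.216 × 0.87312 = 414.921 kg.

final mass ≈ 415 kg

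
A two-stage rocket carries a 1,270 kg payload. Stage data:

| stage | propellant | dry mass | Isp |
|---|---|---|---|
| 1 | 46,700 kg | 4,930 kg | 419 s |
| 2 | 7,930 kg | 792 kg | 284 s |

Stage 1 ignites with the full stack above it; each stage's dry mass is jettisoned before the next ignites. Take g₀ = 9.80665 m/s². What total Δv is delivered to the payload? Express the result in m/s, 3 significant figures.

Δv ≈ 10200 m/s

Ignition mass of stage 1 = 46,700+4,930 + 7,930+792 + 1,270 = 61,622 kg.
Stage 1: m₀ = 61,622 kg, m_f = 61,622 − 46,700 = 14,922 kg; Δv = 419×9.80665×ln(4.13) = 4109.0×1.4182 ≈ 5827 m/s.
Stage 2: m₀ = 9,992 kg, m_f = 9,992 − 7,930 = 2,062 kg; Δv = 284×9.80665×ln(4.846) = 2785.1×1.5781 ≈ 4395 m/s.
Total Δv = 5827 + 4395 = 10222 m/s.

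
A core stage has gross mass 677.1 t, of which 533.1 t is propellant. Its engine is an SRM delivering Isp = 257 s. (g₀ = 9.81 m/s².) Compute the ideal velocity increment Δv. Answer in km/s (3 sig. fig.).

Δv ≈ 3.90 km/s

v_e = Isp · g₀ = 257 × 9.81 = 2521.2 m/s.
m_f = m₀ − m_prop = 677.1 − 533.1 = 144 t.
Rocket equation: Δv = v_e · ln(m₀/m_f) = 2521.2 × ln(4.702) = 2521.2 × 1.5480 ≈ 3902.8 m/s.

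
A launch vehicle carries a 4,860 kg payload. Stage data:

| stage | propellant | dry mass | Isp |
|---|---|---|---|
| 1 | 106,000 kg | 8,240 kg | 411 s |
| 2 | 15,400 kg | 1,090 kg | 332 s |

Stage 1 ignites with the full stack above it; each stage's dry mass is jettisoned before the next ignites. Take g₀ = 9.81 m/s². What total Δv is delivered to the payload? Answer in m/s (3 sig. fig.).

Ignition mass of stage 1 = 106,000+8,240 + 15,400+1,090 + 4,860 = 135,590 kg.
Stage 1: m₀ = 135,590 kg, m_f = 135,590 − 106,000 = 29,590 kg; Δv = 411×9.81×ln(4.582) = 4031.9×1.5222 ≈ 6137 m/s.
Stage 2: m₀ = 21,350 kg, m_f = 21,350 − 15,400 = 5,950 kg; Δv = 332×9.81×ln(3.588) = 3256.9×1.2777 ≈ 4161 m/s.
Total Δv = 6137 + 4161 = 10298 m/s.

Δv ≈ 10300 m/s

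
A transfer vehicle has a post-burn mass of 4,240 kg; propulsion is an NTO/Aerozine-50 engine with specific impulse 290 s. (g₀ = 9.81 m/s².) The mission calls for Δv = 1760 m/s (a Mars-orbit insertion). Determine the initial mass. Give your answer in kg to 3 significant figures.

v_e = Isp · g₀ = 290 × 9.81 = 2844.9 m/s.
By the Tsiolkovsky rocket equation, m₀/m_f = exp(Δv / v_e) = exp(1760 / 2844.9) = exp(0.6187) = 1.8564.
m₀ = m_f × 1.8564 = 4,240 × 1.8564 = 7,871.14 kg.

initial mass ≈ 7870 kg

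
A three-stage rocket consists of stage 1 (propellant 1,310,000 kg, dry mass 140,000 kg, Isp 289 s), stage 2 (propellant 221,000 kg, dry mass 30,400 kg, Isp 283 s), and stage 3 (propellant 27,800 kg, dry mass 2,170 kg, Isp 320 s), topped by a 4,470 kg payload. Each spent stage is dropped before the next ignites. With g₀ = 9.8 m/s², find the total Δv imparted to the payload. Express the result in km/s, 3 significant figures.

Ignition mass of stage 1 = 1,310,000+140,000 + 221,000+30,400 + 27,800+2,170 + 4,470 = 1,735,840 kg.
Stage 1: m₀ = 1,735,840 kg, m_f = 1,735,840 − 1,310,000 = 425,840 kg; Δv = 289×9.8×ln(4.076) = 2832.2×1.4052 ≈ 3980 m/s.
Stage 2: m₀ = 285,840 kg, m_f = 285,840 − 221,000 = 64,840 kg; Δv = 283×9.8×ln(4.408) = 2773.4×1.4835 ≈ 4114 m/s.
Stage 3: m₀ = 34,440 kg, m_f = 34,440 − 27,800 = 6,640 kg; Δv = 320×9.8×ln(5.187) = 3136.0×1.6461 ≈ 5162 m/s.
Total Δv = 3980 + 4114 + 5162 = 13256 m/s.

Δv ≈ 13.3 km/s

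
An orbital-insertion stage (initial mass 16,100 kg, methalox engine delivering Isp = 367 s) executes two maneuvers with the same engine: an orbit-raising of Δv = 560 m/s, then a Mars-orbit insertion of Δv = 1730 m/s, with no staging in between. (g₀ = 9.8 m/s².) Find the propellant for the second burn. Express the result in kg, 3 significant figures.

propellant for the second burn ≈ 5260 kg

v_e = Isp · g₀ = 367 × 9.8 = 3596.6 m/s.
After the first burn: m = 16100 × exp(−560/3596.6) = 16100 × 0.85581 = 13,778.5 kg.
After the second burn: m = 13,778.5 × exp(−1730/3596.6) = 13,778.5 × 0.61816 = 8,517.32 kg.
Second-burn propellant = 13,778.5 − 8,517.32 = 5,261.18 kg.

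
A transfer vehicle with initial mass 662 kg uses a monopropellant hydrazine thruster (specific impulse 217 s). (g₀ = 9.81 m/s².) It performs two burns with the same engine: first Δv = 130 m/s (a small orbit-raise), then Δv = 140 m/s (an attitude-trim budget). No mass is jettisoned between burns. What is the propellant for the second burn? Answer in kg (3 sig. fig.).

v_e = Isp · g₀ = 217 × 9.81 = 2128.8 m/s.
After the first burn: m = 662 × exp(−130/2128.8) = 662 × 0.94076 = 622.783 kg.
After the second burn: m = 622.783 × exp(−140/2128.8) = 622.783 × 0.93635 = 583.143 kg.
Second-burn propellant = 622.783 − 583.143 = 39.64 kg.

propellant for the second burn ≈ 39.6 kg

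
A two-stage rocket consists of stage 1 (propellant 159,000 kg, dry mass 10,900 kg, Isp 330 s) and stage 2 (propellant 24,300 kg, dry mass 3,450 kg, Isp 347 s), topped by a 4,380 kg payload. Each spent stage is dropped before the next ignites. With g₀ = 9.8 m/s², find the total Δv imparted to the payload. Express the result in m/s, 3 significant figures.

Ignition mass of stage 1 = 159,000+10,900 + 24,300+3,450 + 4,380 = 202,030 kg.
Stage 1: m₀ = 202,030 kg, m_f = 202,030 − 159,000 = 43,030 kg; Δv = 330×9.8×ln(4.695) = 3234.0×1.5465 ≈ 5001 m/s.
Stage 2: m₀ = 32,130 kg, m_f = 32,130 − 24,300 = 7,830 kg; Δv = 347×9.8×ln(4.103) = 3400.6×1.4118 ≈ 4801 m/s.
Total Δv = 5001 + 4801 = 9802 m/s.

Δv ≈ 9800 m/s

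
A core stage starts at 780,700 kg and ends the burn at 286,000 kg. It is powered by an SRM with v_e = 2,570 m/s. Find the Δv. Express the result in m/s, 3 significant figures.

From the ideal rocket equation, Δv = v_e · ln(m₀/m_f) = 2570.0 × ln(2.73) = 2570.0 × 1.0042 ≈ 2580.8 m/s.

Δv ≈ 2580 m/s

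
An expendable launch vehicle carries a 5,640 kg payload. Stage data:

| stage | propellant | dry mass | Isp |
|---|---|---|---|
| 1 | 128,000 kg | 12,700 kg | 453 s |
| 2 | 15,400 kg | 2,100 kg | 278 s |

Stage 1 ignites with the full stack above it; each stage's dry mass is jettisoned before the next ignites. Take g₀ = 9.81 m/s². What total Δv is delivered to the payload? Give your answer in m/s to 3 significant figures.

Δv ≈ 9740 m/s

Ignition mass of stage 1 = 128,000+12,700 + 15,400+2,100 + 5,640 = 163,840 kg.
Stage 1: m₀ = 163,840 kg, m_f = 163,840 − 128,000 = 35,840 kg; Δv = 453×9.81×ln(4.571) = 4443.9×1.5198 ≈ 6754 m/s.
Stage 2: m₀ = 23,140 kg, m_f = 23,140 − 15,400 = 7,740 kg; Δv = 278×9.81×ln(2.99) = 2727.2×1.0952 ≈ 2987 m/s.
Total Δv = 6754 + 2987 = 9741 m/s.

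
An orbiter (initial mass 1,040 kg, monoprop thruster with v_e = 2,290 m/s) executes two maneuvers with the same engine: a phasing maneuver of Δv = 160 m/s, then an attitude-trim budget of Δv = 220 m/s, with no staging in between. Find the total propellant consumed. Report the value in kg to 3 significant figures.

total propellant consumed ≈ 159 kg

After the first burn: m = 1040 × exp(−160/2290.0) = 1040 × 0.93252 = 969.821 kg.
After the second burn: m = 969.821 × exp(−220/2290.0) = 969.821 × 0.90840 = 880.985 kg.
Total propellant = m₀ − m_final = 1040 − 880.985 = 159.015 kg.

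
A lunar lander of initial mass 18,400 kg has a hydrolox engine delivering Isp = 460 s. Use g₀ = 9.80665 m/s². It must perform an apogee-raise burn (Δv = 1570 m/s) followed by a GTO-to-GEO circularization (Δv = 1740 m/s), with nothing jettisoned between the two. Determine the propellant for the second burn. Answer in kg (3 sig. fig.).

propellant for the second burn ≈ 4160 kg

v_e = Isp · g₀ = 460 × 9.80665 = 4511.1 m/s.
After the first burn: m = 18400 × exp(−1570/4511.1) = 18400 × 0.70608 = 12,991.9 kg.
After the second burn: m = 12,991.9 × exp(−1740/4511.1) = 12,991.9 × 0.67996 = 8,833.97 kg.
Second-burn propellant = 12,991.9 − 8,833.97 = 4,157.93 kg.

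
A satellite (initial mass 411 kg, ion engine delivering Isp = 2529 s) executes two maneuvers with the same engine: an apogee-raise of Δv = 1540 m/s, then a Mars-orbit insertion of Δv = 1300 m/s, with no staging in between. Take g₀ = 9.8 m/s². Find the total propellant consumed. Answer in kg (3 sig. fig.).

v_e = Isp · g₀ = 2529 × 9.8 = 24784.2 m/s.
After the first burn: m = 411 × exp(−1540/24784.2) = 411 × 0.93975 = 386.237 kg.
After the second burn: m = 386.237 × exp(−1300/24784.2) = 386.237 × 0.94890 = 366.5 kg.
Total propellant = m₀ − m_final = 411 − 366.5 = 44.5 kg.

total propellant consumed ≈ 44.5 kg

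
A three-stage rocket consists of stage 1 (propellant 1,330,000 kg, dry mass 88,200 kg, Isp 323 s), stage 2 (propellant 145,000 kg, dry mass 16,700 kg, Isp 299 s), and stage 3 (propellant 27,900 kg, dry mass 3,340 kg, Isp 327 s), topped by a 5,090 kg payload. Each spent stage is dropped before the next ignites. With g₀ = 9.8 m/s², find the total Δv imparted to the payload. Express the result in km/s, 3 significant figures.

Δv ≈ 14.0 km/s

Ignition mass of stage 1 = 1,330,000+88,200 + 145,000+16,700 + 27,900+3,340 + 5,090 = 1,616,230 kg.
Stage 1: m₀ = 1,616,230 kg, m_f = 1,616,230 − 1,330,000 = 286,230 kg; Δv = 323×9.8×ln(5.647) = 3165.4×1.7311 ≈ 5479 m/s.
Stage 2: m₀ = 198,030 kg, m_f = 198,030 − 145,000 = 53,030 kg; Δv = 299×9.8×ln(3.734) = 2930.2×1.3176 ≈ 3861 m/s.
Stage 3: m₀ = 36,330 kg, m_f = 36,330 − 27,900 = 8,430 kg; Δv = 327×9.8×ln(4.31) = 3204.6×1.4608 ≈ 4681 m/s.
Total Δv = 5479 + 3861 + 4681 = 14021 m/s.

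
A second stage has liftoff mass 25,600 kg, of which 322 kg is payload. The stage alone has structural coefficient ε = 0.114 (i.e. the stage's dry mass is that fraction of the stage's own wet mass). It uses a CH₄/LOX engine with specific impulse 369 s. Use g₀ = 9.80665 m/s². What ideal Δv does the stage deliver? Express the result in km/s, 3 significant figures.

Stage wet mass = m₀ − payload = 25,600 − 322 = 25,278 kg.
Stage dry mass = ε × stage wet mass = 0.114 × 25,278 = 2,881.69 kg.
Burnout mass m_f = stage dry + payload = 2,881.69 + 322 = 3,203.69 kg.
v_e = Isp · g₀ = 369 × 9.80665 = 3618.7 m/s.
Rocket equation: Δv = v_e · ln(25,600/3,203.69) = 3618.7 × ln(7.991) = 3618.7 × 2.0783 ≈ 7521 m/s.

Δv ≈ 7.52 km/s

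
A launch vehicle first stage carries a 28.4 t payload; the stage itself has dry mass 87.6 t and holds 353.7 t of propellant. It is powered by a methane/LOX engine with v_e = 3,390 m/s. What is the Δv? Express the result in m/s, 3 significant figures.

m₀ = payload + dry + propellant = 28.4 + 87.6 + 353.7 = 469.7 t.
m_f = payload + dry = 28.4 + 87.6 = 116 t.
Using Δv = v_e ln(m₀/m_f): Δv = v_e · ln(m₀/m_f) = 3390.0 × ln(4.049) = 3390.0 × 1.3985 ≈ 4740.9 m/s.

Δv ≈ 4740 m/s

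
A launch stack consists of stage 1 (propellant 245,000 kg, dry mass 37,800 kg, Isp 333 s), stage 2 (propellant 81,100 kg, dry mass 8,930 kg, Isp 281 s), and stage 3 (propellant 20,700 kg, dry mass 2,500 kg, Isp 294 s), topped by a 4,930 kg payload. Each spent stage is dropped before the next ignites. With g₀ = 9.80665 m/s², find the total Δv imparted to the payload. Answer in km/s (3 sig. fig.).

Δv ≈ 10.1 km/s

Ignition mass of stage 1 = 245,000+37,800 + 81,100+8,930 + 20,700+2,500 + 4,930 = 400,960 kg.
Stage 1: m₀ = 400,960 kg, m_f = 400,960 − 245,000 = 155,960 kg; Δv = 333×9.80665×ln(2.571) = 3265.6×0.9443 ≈ 3084 m/s.
Stage 2: m₀ = 118,160 kg, m_f = 118,160 − 81,100 = 37,060 kg; Δv = 281×9.80665×ln(3.188) = 2755.7×1.1595 ≈ 3195 m/s.
Stage 3: m₀ = 28,130 kg, m_f = 28,130 − 20,700 = 7,430 kg; Δv = 294×9.80665×ln(3.786) = 2883.2×1.3313 ≈ 3838 m/s.
Total Δv = 3084 + 3195 + 3838 = 10117 m/s.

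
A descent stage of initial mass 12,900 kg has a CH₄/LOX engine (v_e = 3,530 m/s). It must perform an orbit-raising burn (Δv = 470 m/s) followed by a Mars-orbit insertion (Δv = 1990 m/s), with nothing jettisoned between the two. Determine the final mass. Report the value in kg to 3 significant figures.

After the first burn: m = 12900 × exp(−470/3530.0) = 12900 × 0.87534 = 11,291.9 kg.
After the second burn: m = 11,291.9 × exp(−1990/3530.0) = 11,291.9 × 0.56908 = 6,425.99 kg.

final mass ≈ 6430 kg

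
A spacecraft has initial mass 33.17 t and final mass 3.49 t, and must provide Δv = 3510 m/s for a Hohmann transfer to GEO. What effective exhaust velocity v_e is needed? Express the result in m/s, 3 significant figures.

v_e ≈ 1560 m/s

ln(m₀/m_f) = ln(33170/3490) = ln(9.504) = 2.2517.
From the ideal rocket equation, v_e = Δv / ln(m₀/m_f) = 3510 / 2.2517 = 1558.8 m/s.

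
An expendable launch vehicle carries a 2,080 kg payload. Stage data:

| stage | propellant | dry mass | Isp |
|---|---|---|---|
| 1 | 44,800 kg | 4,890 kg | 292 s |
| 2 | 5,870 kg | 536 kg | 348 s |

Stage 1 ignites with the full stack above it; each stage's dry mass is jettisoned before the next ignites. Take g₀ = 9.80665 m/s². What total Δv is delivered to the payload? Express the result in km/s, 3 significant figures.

Ignition mass of stage 1 = 44,800+4,890 + 5,870+536 + 2,080 = 58,176 kg.
Stage 1: m₀ = 58,176 kg, m_f = 58,176 − 44,800 = 13,376 kg; Δv = 292×9.80665×ln(4.349) = 2863.5×1.4700 ≈ 4209 m/s.
Stage 2: m₀ = 8,486 kg, m_f = 8,486 − 5,870 = 2,616 kg; Δv = 348×9.80665×ln(3.244) = 3412.7×1.1768 ≈ 4016 m/s.
Total Δv = 4209 + 4016 = 8225 m/s.

Δv ≈ 8.23 km/s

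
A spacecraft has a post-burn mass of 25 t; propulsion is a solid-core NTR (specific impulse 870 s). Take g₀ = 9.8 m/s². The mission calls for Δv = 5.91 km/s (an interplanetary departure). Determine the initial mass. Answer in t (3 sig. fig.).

v_e = Isp · g₀ = 870 × 9.8 = 8526.0 m/s.
m₀/m_f = exp(Δv / v_e) = exp(5910 / 8526.0) = exp(0.6932) = 2.0001.
m₀ = m_f × 2.0001 = 25 × 2.0001 = 50.0025 t.

initial mass ≈ 50.0 t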